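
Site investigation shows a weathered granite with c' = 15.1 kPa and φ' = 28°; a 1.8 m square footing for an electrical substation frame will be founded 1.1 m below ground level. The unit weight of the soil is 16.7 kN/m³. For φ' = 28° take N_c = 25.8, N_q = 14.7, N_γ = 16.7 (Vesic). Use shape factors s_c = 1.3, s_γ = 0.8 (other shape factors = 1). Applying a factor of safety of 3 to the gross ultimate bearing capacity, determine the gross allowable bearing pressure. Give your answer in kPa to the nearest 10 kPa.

q_all ≈ 330 kPa

Overburden at base level: q = 16.7 × 1.1 = 18.37 kPa.
Cohesion term c·N_c·s_c = 15.1 × 25.8 × 1.3 = 506.45 kPa; surcharge term q·N_q = 18.37 × 14.7 = 270.04 kPa; self-weight term 0.5·γ·B·N_γ·s_γ = 0.5 × 16.7 × 1.8 × 16.7 × 0.8 = 200.8 kPa.
q_ult = 506.45 + 270.04 + 200.8 = 977.29 kPa.
q_all = q_ult / FS = 977.29 / 3 = 325.76 kPa.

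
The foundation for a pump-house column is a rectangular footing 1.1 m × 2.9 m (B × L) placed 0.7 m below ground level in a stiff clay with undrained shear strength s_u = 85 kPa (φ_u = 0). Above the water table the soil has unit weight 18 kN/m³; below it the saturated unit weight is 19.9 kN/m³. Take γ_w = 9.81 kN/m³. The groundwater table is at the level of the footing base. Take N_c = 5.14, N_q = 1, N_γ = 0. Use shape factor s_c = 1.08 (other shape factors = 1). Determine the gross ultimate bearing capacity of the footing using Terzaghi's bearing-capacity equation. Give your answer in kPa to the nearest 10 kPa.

Effective surcharge at the founding depth q = γ·D_f = 18 × 0.7 = 12.6 kPa.
q_ult = c·N_c·s_c + q·N_q
     = 85 × 5.14 × 1.08 + 12.6 × 1
     = 471.85 + 12.6 = 484.45 kPa.

q_ult ≈ 480 kPa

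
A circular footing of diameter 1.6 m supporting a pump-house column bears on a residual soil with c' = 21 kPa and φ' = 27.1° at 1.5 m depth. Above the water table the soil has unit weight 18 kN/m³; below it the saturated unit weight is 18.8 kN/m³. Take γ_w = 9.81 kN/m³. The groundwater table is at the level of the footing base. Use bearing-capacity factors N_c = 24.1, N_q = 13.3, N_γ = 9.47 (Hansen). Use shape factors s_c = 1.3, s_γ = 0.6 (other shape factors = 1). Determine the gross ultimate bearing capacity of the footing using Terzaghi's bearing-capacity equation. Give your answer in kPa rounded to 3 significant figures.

Effective surcharge at the founding depth q = γ·D_f = 18 × 1.5 = 27 kPa.
The water table coincides with the base, so in the self-weight term γ → γ' = 8.99 kN/m³.
q_ult = c·N_c·s_c + q·N_q + 0.5·γ·B·N_γ·s_γ
     = 21 × 24.1 × 1.3 + 27 × 13.3 + 0.5 × 8.99 × 1.6 × 9.47 × 0.6
     = 657.93 + 359.1 + 40.865 = 1057.9 kPa.

q_ult ≈ 1060 kPa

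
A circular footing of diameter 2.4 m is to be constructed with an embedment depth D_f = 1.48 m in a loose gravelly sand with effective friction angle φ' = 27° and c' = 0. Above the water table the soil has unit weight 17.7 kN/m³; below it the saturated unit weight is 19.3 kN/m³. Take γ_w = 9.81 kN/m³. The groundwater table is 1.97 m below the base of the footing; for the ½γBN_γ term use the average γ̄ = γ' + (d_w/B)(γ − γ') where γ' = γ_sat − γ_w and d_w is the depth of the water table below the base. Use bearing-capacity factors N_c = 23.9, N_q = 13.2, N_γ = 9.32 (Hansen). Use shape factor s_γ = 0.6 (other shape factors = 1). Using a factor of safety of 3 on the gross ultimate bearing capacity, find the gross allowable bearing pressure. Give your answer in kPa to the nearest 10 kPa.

Effective surcharge at the founding depth q = γ·D_f = 17.7 × 1.48 = 26.196 kPa.
With d_w = 1.97 m < B, γ̄ = 9.49 + (1.97/2.4) × (17.7 − 9.49) = 16.229 kN/m³.
q_ult = q·N_q + 0.5·γ·B·N_γ·s_γ
     = 26.196 × 13.2 + 0.5 × 16.229 × 2.4 × 9.32 × 0.6
     = 345.79 + 108.9 = 454.69 kPa.
q_all = 454.69 / 3 = 151.56 kPa.

q_all ≈ 150 kPa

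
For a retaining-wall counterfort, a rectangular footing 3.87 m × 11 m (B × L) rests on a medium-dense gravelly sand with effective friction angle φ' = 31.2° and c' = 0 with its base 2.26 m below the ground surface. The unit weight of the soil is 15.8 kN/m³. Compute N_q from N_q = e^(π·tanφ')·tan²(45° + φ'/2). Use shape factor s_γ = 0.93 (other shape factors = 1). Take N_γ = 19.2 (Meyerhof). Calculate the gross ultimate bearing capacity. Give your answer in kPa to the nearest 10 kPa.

q_ult ≈ 1300 kPa

tan31.2° = 0.6056, so N_q = e^(π×0.6056)·tan²(60.6°) = 6.703 × 3.15 = 21.11.
q = γ·D_f = 15.8 × 2.26 = 35.708 kPa.
q·N_q = 35.708 × 21.113 = 753.91 kPa
0.5·γ·B·N_γ·s_γ = 0.5 × 15.8 × 3.87 × 19.2 × 0.93 = 545.91 kPa
q_ult = 753.91 + 545.91 = 1299.8 kPa.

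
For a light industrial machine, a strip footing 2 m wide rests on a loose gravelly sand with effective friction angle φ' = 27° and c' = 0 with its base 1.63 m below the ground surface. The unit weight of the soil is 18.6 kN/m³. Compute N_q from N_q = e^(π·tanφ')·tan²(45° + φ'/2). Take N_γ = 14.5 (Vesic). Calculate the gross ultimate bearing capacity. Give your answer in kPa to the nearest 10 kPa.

tan27° = 0.5095, so N_q = e^(π×0.5095)·tan²(58.5°) = 4.957 × 2.663 = 13.2.
q = γ·D_f = 18.6 × 1.63 = 30.318 kPa.
q·N_q = 30.318 × 13.199 = 400.17 kPa
0.5·γ·B·N_γ = 0.5 × 18.6 × 2 × 14.5 = 269.7 kPa
q_ult = 400.17 + 269.7 = 669.87 kPa.

q_ult ≈ 670 kPa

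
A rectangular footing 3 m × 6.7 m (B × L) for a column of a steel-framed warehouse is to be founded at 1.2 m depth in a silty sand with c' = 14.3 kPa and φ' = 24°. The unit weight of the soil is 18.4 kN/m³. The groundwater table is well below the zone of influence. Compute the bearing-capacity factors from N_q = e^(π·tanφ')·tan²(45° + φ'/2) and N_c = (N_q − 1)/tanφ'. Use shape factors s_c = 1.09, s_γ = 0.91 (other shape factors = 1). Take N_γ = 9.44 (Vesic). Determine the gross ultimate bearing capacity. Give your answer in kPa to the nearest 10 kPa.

tan24° = 0.4452, so N_q = e^(π×0.4452)·tan²(57°) = 4.05 × 2.371 = 9.6.
N_c = (9.6 − 1)/tan24° = 19.32.
Effective surcharge at the founding depth q = γ·D_f = 18.4 × 1.2 = 22.08 kPa.
q_ult = c·N_c·s_c + q·N_q + 0.5·γ·B·N_γ·s_γ
     = 14.3 × 19.324 × 1.09 + 22.08 × 9.6034 + 0.5 × 18.4 × 3 × 9.44 × 0.91
     = 301.2 + 212.04 + 237.1 = 750.33 kPa.

q_ult ≈ 750 kPa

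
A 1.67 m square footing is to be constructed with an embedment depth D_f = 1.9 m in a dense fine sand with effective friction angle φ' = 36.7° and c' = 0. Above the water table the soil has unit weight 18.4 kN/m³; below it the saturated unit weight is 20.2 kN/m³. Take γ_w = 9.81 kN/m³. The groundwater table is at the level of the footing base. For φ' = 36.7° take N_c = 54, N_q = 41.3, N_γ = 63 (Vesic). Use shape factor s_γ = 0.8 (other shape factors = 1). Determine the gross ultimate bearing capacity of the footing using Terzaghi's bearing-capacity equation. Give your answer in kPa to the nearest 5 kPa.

q = γ·D_f = 18.4 × 1.9 = 34.96 kPa.
For the ½γBN_γ term take γ' = 20.2 − 9.81 = 10.39 kN/m³ (soil below base is submerged).
q·N_q = 34.96 × 41.3 = 1443.8 kPa
0.5·γ·B·N_γ·s_γ = 0.5 × 10.39 × 1.67 × 63 × 0.8 = 437.25 kPa
q_ult = 1443.8 + 437.25 = 1881.1 kPa.

q_ult ≈ 1880 kPa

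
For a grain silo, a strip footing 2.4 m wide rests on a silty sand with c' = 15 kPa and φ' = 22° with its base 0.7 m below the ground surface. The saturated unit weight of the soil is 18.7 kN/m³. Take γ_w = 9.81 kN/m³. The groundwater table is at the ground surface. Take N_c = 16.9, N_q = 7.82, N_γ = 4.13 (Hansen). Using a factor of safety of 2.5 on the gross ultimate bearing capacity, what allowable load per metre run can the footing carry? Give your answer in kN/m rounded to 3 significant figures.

With the water table at the surface the whole profile is submerged: γ' = 18.7 − 9.81 = 8.89 kN/m³, so q = γ'·D_f = 6.223 kPa; the same γ' applies in the ½γBN_γ term.
q_ult = c·N_c + q·N_q + 0.5·γ·B·N_γ
     = 15 × 16.9 + 6.223 × 7.82 + 0.5 × 8.89 × 2.4 × 4.13
     = 253.5 + 48.664 + 44.059 = 346.22 kPa.
Gross allowable pressure q_all = 346.22 / 2.5 = 138.49 kPa.
Allowable wall load = q_all × B = 138.49 × 2.4 = 332.37 kN per metre run.

≈ 332 kN/m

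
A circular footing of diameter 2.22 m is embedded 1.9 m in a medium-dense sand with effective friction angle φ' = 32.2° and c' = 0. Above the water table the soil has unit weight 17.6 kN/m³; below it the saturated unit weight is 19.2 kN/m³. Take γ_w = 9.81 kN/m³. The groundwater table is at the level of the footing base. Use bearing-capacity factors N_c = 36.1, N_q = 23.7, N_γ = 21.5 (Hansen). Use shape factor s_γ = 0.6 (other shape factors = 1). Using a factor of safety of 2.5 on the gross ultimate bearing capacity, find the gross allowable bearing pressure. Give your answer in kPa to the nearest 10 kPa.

q_all ≈ 370 kPa

Overburden at base level: q = 17.6 × 1.9 = 33.44 kPa.
Below the base the soil is submerged, so the ½γBN_γ term uses γ' = 19.2 − 9.81 = 9.39 kN/m³.
Surcharge term q·N_q = 33.44 × 23.7 = 792.53 kPa; self-weight term 0.5·γ·B·N_γ·s_γ = 0.5 × 9.39 × 2.22 × 21.5 × 0.6 = 134.46 kPa.
q_ult = 792.53 + 134.46 = 926.98 kPa.
q_all = 926.98 / 2.5 = 370.79 kPa.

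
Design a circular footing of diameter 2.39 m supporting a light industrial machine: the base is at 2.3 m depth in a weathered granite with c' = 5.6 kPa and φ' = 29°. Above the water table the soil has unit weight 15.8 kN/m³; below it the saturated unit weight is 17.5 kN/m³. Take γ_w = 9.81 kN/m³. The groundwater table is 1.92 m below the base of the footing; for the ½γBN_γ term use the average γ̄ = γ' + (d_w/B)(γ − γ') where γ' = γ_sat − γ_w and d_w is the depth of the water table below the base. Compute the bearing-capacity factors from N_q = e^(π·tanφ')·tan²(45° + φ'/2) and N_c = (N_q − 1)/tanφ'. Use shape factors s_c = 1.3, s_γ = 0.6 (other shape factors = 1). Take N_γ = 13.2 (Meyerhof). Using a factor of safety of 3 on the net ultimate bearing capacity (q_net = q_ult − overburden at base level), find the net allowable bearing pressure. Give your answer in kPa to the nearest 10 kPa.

q_all(net) ≈ 300 kPa

N_q = e^(π·tan29°)·tan²(59.5°) = 16.44; N_c = (N_q − 1)/tanφ' = 27.86.
Effective surcharge at the founding depth q = γ·D_f = 15.8 × 2.3 = 36.34 kPa.
With d_w = 1.92 m < B, γ̄ = 7.69 + (1.92/2.39) × (15.8 − 7.69) = 14.205 kN/m³.
q_ult = c·N_c·s_c + q·N_q + 0.5·γ·B·N_γ·s_γ
     = 5.6 × 27.86 × 1.3 + 36.34 × 16.443 + 0.5 × 14.205 × 2.39 × 13.2 × 0.6
     = 202.82 + 597.55 + 134.44 = 934.82 kPa.
q_net = 934.82 − 36.34 = 898.48 kPa.
q_all(net) = 898.48 / 3 = 299.49 kPa.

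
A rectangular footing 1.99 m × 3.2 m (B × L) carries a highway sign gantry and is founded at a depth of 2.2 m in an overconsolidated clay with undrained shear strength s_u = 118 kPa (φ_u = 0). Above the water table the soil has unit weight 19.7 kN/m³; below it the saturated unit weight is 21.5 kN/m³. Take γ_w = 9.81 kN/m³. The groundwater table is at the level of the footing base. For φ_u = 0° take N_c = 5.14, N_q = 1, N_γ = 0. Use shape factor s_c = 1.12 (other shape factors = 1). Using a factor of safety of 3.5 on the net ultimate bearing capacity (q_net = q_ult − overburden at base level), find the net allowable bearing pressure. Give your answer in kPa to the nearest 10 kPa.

Effective surcharge at the founding depth q = γ·D_f = 19.7 × 2.2 = 43.34 kPa.
q_ult = c·N_c·s_c + q·N_q
     = 118 × 5.14 × 1.12 + 43.34 × 1
     = 679.3 + 43.34 = 722.64 kPa.
q_net = 722.64 − 43.34 = 679.3 kPa.
q_all(net) = 679.3 / 3.5 = 194.09 kPa.

q_all(net) ≈ 190 kPa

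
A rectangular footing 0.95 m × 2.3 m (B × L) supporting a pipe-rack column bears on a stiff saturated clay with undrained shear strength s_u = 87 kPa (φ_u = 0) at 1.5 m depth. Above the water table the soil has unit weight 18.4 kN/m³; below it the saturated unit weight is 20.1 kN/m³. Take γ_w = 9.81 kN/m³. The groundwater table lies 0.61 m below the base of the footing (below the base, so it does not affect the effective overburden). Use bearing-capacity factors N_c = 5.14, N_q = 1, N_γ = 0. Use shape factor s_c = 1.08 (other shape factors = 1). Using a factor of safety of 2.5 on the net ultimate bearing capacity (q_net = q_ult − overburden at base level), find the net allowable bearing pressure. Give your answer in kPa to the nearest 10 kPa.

q_all(net) ≈ 190 kPa

q = γ·D_f = 18.4 × 1.5 = 27.6 kPa.
c·N_c·s_c = 87 × 5.14 × 1.08 = 482.95 kPa
q·N_q = 27.6 × 1 = 27.6 kPa
q_ult = 482.95 + 27.6 = 510.55 kPa.
q_net = 510.55 − 27.6 = 482.95 kPa.
q_all(net) = 482.95 / 2.5 = 193.18 kPa.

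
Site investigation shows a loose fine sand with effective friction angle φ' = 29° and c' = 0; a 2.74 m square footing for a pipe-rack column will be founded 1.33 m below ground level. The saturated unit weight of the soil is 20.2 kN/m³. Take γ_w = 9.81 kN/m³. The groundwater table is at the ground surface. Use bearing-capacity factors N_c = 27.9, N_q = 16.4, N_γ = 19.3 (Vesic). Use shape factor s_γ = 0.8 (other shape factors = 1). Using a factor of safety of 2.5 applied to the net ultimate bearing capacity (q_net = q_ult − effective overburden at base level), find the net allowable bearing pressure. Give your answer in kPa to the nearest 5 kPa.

γ' = 20.2 − 9.81 = 10.39 kN/m³ (submerged throughout). q = 10.39 × 1.33 = 13.819 kPa; the same γ' applies in the ½γBN_γ term.
q·N_q = 13.819 × 16.4 = 226.63 kPa
0.5·γ·B·N_γ·s_γ = 0.5 × 10.39 × 2.74 × 19.3 × 0.8 = 219.78 kPa
q_ult = 226.63 + 219.78 = 446.4 kPa.
Net ultimate: q_net = 446.4 − 13.819 = 432.59 kPa.
q_all(net) = 432.59 / 2.5 = 173.03 kPa.

q_all(net) ≈ 175 kPa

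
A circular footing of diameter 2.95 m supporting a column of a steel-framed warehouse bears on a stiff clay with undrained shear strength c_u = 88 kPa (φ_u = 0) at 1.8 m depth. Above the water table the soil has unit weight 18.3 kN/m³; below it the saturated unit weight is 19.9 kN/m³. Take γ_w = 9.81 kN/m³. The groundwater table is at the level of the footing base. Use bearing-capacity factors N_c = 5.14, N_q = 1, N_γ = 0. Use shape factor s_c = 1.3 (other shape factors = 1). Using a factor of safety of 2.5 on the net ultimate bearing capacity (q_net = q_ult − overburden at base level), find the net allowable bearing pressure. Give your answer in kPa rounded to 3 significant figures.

q_all(net) ≈ 235 kPa

Effective surcharge at the founding depth q = γ·D_f = 18.3 × 1.8 = 32.94 kPa.
q_ult = c·N_c·s_c + q·N_q
     = 88 × 5.14 × 1.3 + 32.94 × 1
     = 588.02 + 32.94 = 620.96 kPa.
q_net = 620.96 − 32.94 = 588.02 kPa.
q_all(net) = 588.02 / 2.5 = 235.21 kPa.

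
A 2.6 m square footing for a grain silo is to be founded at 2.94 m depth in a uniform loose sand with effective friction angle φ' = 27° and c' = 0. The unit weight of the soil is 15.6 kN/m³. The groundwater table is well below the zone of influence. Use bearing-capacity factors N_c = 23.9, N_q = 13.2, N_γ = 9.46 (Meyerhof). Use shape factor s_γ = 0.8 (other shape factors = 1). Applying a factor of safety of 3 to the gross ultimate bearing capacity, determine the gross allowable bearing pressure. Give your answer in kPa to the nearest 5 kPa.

Effective surcharge at the founding depth q = γ·D_f = 15.6 × 2.94 = 45.864 kPa.
q_ult = q·N_q + 0.5·γ·B·N_γ·s_γ
     = 45.864 × 13.2 + 0.5 × 15.6 × 2.6 × 9.46 × 0.8
     = 605.4 + 153.48 = 758.88 kPa.
q_all = q_ult / FS = 758.88 / 3 = 252.96 kPa.

q_all ≈ 255 kPa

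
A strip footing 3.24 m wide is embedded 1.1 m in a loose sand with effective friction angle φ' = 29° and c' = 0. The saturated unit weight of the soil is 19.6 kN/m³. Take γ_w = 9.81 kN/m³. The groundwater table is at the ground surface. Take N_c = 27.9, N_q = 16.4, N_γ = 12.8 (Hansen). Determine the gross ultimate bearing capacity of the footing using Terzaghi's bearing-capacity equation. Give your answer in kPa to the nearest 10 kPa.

q_ult ≈ 380 kPa

γ' = 19.6 − 9.81 = 9.79 kN/m³ (submerged throughout). q = 9.79 × 1.1 = 10.769 kPa; the same γ' applies in the ½γBN_γ term.
q·N_q = 10.769 × 16.4 = 176.61 kPa
0.5·γ·B·N_γ = 0.5 × 9.79 × 3.24 × 12.8 = 203.01 kPa
q_ult = 176.61 + 203.01 = 379.62 kPa.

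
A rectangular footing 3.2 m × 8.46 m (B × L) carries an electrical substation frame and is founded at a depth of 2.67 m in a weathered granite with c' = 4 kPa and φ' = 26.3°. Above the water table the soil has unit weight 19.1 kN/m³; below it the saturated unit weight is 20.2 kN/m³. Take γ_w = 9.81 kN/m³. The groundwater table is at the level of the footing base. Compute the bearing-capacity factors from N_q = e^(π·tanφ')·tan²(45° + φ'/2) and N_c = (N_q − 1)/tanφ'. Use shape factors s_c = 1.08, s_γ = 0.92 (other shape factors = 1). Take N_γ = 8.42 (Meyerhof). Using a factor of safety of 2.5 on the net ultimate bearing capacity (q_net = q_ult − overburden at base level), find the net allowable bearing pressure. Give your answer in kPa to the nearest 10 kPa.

q_all(net) ≈ 320 kPa

N_q = e^(π·tan26.3°)·tan²(58.15°) = 12.24; N_c = (N_q − 1)/tanφ' = 22.74.
q = γ·D_f = 19.1 × 2.67 = 50.997 kPa.
For the ½γBN_γ term take γ' = 20.2 − 9.81 = 10.39 kN/m³ (soil below base is submerged).
c·N_c·s_c = 4 × 22.744 × 1.08 = 98.253 kPa
q·N_q = 50.997 × 12.241 = 624.24 kPa
0.5·γ·B·N_γ·s_γ = 0.5 × 10.39 × 3.2 × 8.42 × 0.92 = 128.78 kPa
q_ult = 98.253 + 624.24 + 128.78 = 851.27 kPa.
q_net = 851.27 − 50.997 = 800.27 kPa.
q_all(net) = 800.27 / 2.5 = 320.11 kPa.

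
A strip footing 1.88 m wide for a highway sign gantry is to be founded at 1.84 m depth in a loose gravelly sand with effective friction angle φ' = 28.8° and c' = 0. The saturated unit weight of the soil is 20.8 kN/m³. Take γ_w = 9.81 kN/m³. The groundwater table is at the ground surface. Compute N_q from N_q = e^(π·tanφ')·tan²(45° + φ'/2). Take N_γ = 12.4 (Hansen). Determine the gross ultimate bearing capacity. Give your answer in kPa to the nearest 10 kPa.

tan28.8° = 0.5498, so N_q = e^(π×0.5498)·tan²(59.4°) = 5.624 × 2.859 = 16.08.
Water table at ground surface, so effective unit weight γ' = 20.8 − 9.81 = 10.99 kN/m³ is used throughout; overburden q = 10.99 × 1.84 = 20.222 kPa; the same γ' applies in the ½γBN_γ term.
Surcharge term q·N_q = 20.222 × 16.081 = 325.18 kPa; self-weight term 0.5·γ·B·N_γ = 0.5 × 10.99 × 1.88 × 12.4 = 128.1 kPa.
q_ult = 325.18 + 128.1 = 453.28 kPa.

q_ult ≈ 450 kPa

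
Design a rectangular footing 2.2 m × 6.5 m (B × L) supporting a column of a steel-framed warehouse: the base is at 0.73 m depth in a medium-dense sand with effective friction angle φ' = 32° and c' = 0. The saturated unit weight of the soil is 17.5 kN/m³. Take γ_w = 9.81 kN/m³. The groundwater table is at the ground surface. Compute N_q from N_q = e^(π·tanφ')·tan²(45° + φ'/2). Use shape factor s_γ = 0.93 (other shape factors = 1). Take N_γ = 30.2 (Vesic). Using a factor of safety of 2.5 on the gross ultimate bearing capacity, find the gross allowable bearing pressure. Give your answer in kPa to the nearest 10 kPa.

N_q = e^(π·tan32°)·tan²(61°) = 23.18.
Water table at ground surface, so effective unit weight γ' = 17.5 − 9.81 = 7.69 kN/m³ is used throughout; overburden q = 7.69 × 0.73 = 5.6137 kPa; the same γ' applies in the ½γBN_γ term.
Surcharge term q·N_q = 5.6137 × 23.177 = 130.11 kPa; self-weight term 0.5·γ·B·N_γ·s_γ = 0.5 × 7.69 × 2.2 × 30.2 × 0.93 = 237.58 kPa.
q_ult = 130.11 + 237.58 = 367.69 kPa.
q_all = 367.69 / 2.5 = 147.07 kPa.

q_all ≈ 150 kPa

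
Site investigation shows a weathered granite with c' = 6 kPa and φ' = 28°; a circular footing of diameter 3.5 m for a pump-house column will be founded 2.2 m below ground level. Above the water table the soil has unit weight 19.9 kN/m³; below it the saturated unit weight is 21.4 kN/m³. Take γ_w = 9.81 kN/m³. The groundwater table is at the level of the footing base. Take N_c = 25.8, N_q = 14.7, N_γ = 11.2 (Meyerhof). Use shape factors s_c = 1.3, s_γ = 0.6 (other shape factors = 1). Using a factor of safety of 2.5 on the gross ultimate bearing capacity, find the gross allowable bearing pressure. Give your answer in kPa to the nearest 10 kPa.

q = γ·D_f = 19.9 × 2.2 = 43.78 kPa.
For the ½γBN_γ term take γ' = 21.4 − 9.81 = 11.59 kN/m³ (soil below base is submerged).
c·N_c·s_c = 6 × 25.8 × 1.3 = 201.24 kPa
q·N_q = 43.78 × 14.7 = 643.57 kPa
0.5·γ·B·N_γ·s_γ = 0.5 × 11.59 × 3.5 × 11.2 × 0.6 = 136.3 kPa
q_ult = 201.24 + 643.57 + 136.3 = 981.1 kPa.
q_all = 981.1 / 2.5 = 392.44 kPa.

q_all ≈ 390 kPa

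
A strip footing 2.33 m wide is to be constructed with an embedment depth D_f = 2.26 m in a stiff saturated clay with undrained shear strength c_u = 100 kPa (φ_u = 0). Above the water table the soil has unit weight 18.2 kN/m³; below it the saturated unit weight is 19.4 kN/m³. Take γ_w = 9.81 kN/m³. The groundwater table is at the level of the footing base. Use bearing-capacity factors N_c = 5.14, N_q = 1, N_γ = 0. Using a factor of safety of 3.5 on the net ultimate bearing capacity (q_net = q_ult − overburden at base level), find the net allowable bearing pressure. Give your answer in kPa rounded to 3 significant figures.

q = γ·D_f = 18.2 × 2.26 = 41.132 kPa.
c·N_c = 100 × 5.14 = 514 kPa
q·N_q = 41.132 × 1 = 41.132 kPa
q_ult = 514 + 41.132 = 555.13 kPa.
q_net = 555.13 − 41.132 = 514 kPa.
q_all(net) = 514 / 3.5 = 146.86 kPa.

q_all(net) ≈ 147 kPa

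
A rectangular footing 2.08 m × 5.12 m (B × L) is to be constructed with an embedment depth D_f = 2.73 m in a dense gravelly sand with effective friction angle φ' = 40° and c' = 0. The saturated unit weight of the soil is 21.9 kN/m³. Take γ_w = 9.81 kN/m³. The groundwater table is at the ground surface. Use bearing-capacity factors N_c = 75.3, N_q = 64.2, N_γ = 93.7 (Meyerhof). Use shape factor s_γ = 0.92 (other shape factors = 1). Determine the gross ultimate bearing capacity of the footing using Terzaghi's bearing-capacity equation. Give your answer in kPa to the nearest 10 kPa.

q_ult ≈ 3200 kPa

Water table at ground surface, so effective unit weight γ' = 21.9 − 9.81 = 12.09 kN/m³ is used throughout; overburden q = 12.09 × 2.73 = 33.006 kPa; the same γ' applies in the ½γBN_γ term.
Surcharge term q·N_q = 33.006 × 64.2 = 2119 kPa; self-weight term 0.5·γ·B·N_γ·s_γ = 0.5 × 12.09 × 2.08 × 93.7 × 0.92 = 1083.9 kPa.
q_ult = 2119 + 1083.9 = 3202.9 kPa.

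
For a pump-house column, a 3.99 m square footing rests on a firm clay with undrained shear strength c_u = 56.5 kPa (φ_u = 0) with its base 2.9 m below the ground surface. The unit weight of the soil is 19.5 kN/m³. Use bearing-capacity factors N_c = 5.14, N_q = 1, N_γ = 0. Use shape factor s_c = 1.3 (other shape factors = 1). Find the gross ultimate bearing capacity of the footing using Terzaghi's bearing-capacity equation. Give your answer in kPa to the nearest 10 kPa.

Overburden at base level: q = 19.5 × 2.9 = 56.55 kPa.
Cohesion term c·N_c·s_c = 56.5 × 5.14 × 1.3 = 377.53 kPa; surcharge term q·N_q = 56.55 × 1 = 56.55 kPa.
q_ult = 377.53 + 56.55 = 434.08 kPa.

q_ult ≈ 430 kPa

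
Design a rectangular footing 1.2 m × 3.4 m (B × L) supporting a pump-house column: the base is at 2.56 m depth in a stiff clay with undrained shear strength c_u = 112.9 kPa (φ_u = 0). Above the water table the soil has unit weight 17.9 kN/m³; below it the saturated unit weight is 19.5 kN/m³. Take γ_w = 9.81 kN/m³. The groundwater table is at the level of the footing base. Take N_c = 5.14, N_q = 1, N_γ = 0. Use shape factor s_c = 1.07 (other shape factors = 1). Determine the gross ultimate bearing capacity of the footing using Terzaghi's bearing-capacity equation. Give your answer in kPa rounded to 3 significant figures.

q_ult ≈ 667 kPa

Effective surcharge at the founding depth q = γ·D_f = 17.9 × 2.56 = 45.824 kPa.
q_ult = c·N_c·s_c + q·N_q
     = 112.9 × 5.14 × 1.07 + 45.824 × 1
     = 620.93 + 45.824 = 666.75 kPa.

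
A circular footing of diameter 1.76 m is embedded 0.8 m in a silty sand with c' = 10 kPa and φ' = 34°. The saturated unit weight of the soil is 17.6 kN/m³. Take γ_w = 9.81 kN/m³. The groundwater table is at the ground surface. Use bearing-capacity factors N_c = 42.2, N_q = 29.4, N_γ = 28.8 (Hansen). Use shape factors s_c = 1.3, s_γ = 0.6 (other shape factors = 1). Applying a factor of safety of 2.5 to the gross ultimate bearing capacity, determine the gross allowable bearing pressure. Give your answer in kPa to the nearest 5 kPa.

With the water table at the surface the whole profile is submerged: γ' = 17.6 − 9.81 = 7.79 kN/m³, so q = γ'·D_f = 6.232 kPa; the same γ' applies in the ½γBN_γ term.
q_ult = c·N_c·s_c + q·N_q + 0.5·γ·B·N_γ·s_γ
     = 10 × 42.2 × 1.3 + 6.232 × 29.4 + 0.5 × 7.79 × 1.76 × 28.8 × 0.6
     = 548.6 + 183.22 + 118.46 = 850.28 kPa.
q_all = q_ult / FS = 850.28 / 2.5 = 340.11 kPa.

q_all ≈ 340 kPa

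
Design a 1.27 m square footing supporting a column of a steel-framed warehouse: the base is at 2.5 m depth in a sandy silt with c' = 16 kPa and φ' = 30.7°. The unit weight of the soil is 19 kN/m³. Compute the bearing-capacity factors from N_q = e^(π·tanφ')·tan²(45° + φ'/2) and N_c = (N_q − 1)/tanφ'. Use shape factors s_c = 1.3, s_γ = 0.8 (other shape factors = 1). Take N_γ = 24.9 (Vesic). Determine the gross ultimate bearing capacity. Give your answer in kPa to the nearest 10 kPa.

q_ult ≈ 1850 kPa

tan30.7° = 0.5938, so N_q = e^(π×0.5938)·tan²(60.35°) = 6.458 × 3.086 = 19.93.
N_c = (19.93 − 1)/tan30.7° = 31.88.
q = γ·D_f = 19 × 2.5 = 47.5 kPa.
c·N_c·s_c = 16 × 31.883 × 1.3 = 663.17 kPa
q·N_q = 47.5 × 19.931 = 946.72 kPa
0.5·γ·B·N_γ·s_γ = 0.5 × 19 × 1.27 × 24.9 × 0.8 = 240.33 kPa
q_ult = 663.17 + 946.72 + 240.33 = 1850.2 kPa.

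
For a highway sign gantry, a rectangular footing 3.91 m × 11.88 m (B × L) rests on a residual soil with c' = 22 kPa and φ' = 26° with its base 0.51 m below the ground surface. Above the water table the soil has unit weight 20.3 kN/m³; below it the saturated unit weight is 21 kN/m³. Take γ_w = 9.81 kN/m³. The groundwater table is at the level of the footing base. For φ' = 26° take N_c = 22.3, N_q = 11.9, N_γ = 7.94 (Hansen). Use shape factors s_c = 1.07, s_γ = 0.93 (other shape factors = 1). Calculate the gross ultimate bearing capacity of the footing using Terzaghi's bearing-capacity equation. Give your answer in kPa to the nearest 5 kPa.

Overburden at base level: q = 20.3 × 0.51 = 10.353 kPa.
Below the base the soil is submerged, so the ½γBN_γ term uses γ' = 21 − 9.81 = 11.19 kN/m³.
Cohesion term c·N_c·s_c = 22 × 22.3 × 1.07 = 524.94 kPa; surcharge term q·N_q = 10.353 × 11.9 = 123.2 kPa; self-weight term 0.5·γ·B·N_γ·s_γ = 0.5 × 11.19 × 3.91 × 7.94 × 0.93 = 161.54 kPa.
q_ult = 524.94 + 123.2 + 161.54 = 809.68 kPa.

q_ult ≈ 810 kPa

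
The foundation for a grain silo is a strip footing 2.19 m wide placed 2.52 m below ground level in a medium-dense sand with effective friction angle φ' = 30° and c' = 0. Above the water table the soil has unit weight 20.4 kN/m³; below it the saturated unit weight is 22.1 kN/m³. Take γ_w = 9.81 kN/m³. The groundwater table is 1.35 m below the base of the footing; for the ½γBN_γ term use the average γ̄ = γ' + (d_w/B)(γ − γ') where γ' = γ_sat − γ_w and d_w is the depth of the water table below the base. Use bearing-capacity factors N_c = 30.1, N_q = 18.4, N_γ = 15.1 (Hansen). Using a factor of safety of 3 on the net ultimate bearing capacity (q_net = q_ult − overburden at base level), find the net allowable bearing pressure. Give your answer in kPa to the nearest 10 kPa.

q_all(net) ≈ 390 kPa

Effective surcharge at the founding depth q = γ·D_f = 20.4 × 2.52 = 51.408 kPa.
With d_w = 1.35 m < B, γ̄ = 12.29 + (1.35/2.19) × (20.4 − 12.29) = 17.289 kN/m³.
q_ult = q·N_q + 0.5·γ·B·N_γ
     = 51.408 × 18.4 + 0.5 × 17.289 × 2.19 × 15.1
     = 945.91 + 285.87 = 1231.8 kPa.
q_net = 1231.8 − 51.408 = 1180.4 kPa.
q_all(net) = 1180.4 / 3 = 393.46 kPa.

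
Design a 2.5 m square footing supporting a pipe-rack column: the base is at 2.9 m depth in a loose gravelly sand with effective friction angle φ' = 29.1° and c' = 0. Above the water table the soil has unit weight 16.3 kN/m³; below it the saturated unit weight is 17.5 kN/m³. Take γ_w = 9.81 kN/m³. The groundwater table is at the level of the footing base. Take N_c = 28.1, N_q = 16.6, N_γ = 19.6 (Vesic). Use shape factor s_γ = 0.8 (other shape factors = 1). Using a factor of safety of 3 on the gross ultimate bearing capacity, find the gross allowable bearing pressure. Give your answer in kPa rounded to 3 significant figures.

Effective surcharge at the founding depth q = γ·D_f = 16.3 × 2.9 = 47.27 kPa.
The water table coincides with the base, so in the self-weight term γ → γ' = 7.69 kN/m³.
q_ult = q·N_q + 0.5·γ·B·N_γ·s_γ
     = 47.27 × 16.6 + 0.5 × 7.69 × 2.5 × 19.6 × 0.8
     = 784.68 + 150.72 = 935.41 kPa.
q_all = 935.41 / 3 = 311.8 kPa.

q_all ≈ 312 kPa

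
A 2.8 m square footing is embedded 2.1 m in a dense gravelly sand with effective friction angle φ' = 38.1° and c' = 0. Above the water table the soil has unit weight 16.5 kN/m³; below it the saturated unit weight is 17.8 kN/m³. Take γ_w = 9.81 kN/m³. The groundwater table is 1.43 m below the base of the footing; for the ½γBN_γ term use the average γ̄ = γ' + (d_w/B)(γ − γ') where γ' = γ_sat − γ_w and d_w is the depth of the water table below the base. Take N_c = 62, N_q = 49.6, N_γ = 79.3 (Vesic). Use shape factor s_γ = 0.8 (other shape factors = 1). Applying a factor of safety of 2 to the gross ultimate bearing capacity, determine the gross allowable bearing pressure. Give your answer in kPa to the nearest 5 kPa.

Overburden at base level: q = 16.5 × 2.1 = 34.65 kPa.
The water table is 1.43 m below the base (< B = 2.8 m), so the ½γBN_γ term uses γ̄ = γ' + (d_w/B)(γ − γ') = 7.99 + (1.43/2.8)(16.5 − 7.99) = 12.336 kN/m³.
Surcharge term q·N_q = 34.65 × 49.6 = 1718.6 kPa; self-weight term 0.5·γ·B·N_γ·s_γ = 0.5 × 12.336 × 2.8 × 79.3 × 0.8 = 1095.7 kPa.
q_ult = 1718.6 + 1095.7 = 2814.3 kPa.
q_all = q_ult / FS = 2814.3 / 2 = 1407.1 kPa.

q_all ≈ 1405 kPa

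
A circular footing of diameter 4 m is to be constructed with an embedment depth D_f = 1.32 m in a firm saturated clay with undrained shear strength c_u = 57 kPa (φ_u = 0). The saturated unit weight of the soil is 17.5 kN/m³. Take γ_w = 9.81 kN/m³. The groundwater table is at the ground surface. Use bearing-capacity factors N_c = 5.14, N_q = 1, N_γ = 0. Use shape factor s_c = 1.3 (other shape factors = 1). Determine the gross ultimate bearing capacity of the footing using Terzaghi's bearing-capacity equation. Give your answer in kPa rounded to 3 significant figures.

q_ult ≈ 391 kPa

γ' = 17.5 − 9.81 = 7.69 kN/m³ (submerged throughout). q = 7.69 × 1.32 = 10.151 kPa.
c·N_c·s_c = 57 × 5.14 × 1.3 = 380.87 kPa
q·N_q = 10.151 × 1 = 10.151 kPa
q_ult = 380.87 + 10.151 = 391.02 kPa.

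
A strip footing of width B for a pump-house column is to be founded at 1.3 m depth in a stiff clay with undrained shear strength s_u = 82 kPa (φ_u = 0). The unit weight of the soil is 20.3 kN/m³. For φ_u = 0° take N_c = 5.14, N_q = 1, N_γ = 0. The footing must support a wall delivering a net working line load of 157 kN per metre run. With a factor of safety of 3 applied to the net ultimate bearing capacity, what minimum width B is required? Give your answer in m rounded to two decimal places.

Overburden at base level: q = 20.3 × 1.3 = 26.39 kPa.
Cohesion term c·N_c = 82 × 5.14 = 421.48 kPa; surcharge term q·N_q = 26.39 × 1 = 26.39 kPa.
q_ult = 421.48 + 26.39 = 447.87 kPa.
For φ = 0 the ½γBN_γ term vanishes, so q_ult is independent of B. q_net = 447.87 − 26.39 = 421.48 kPa; q_all(net) = 421.48/3 = 140.49 kPa.
Required width B = w / q_all(net) = 157 / 140.49 = 1.117 m.

B = 1.12 m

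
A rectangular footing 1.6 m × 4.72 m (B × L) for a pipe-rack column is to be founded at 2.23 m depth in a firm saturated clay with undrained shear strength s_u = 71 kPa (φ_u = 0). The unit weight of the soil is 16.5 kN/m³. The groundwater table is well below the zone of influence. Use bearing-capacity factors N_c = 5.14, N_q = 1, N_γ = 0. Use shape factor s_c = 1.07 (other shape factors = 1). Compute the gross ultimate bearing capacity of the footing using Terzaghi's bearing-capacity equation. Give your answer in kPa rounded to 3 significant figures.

Effective surcharge at the founding depth q = γ·D_f = 16.5 × 2.23 = 36.795 kPa.
q_ult = c·N_c·s_c + q·N_q
     = 71 × 5.14 × 1.07 + 36.795 × 1
     = 390.49 + 36.795 = 427.28 kPa.

q_ult ≈ 427 kPa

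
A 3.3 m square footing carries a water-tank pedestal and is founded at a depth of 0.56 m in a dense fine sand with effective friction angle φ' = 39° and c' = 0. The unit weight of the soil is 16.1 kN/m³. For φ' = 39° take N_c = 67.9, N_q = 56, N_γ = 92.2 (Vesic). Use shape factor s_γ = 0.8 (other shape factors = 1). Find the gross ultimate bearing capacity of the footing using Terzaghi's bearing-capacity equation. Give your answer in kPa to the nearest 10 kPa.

Effective surcharge at the founding depth q = γ·D_f = 16.1 × 0.56 = 9.016 kPa.
q_ult = q·N_q + 0.5·γ·B·N_γ·s_γ
     = 9.016 × 56 + 0.5 × 16.1 × 3.3 × 92.2 × 0.8
     = 504.9 + 1959.4 = 2464.3 kPa.

q_ult ≈ 2460 kPa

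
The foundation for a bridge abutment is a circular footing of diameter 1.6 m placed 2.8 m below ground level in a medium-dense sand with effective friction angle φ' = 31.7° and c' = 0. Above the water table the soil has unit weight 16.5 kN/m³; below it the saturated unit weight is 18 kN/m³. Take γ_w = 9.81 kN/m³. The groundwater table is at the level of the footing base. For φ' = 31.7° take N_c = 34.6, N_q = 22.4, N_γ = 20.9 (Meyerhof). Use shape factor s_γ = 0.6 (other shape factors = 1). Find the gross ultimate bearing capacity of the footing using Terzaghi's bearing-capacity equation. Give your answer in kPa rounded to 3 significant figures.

q_ult ≈ 1120 kPa

Effective surcharge at the founding depth q = γ·D_f = 16.5 × 2.8 = 46.2 kPa.
The water table coincides with the base, so in the self-weight term γ → γ' = 8.19 kN/m³.
q_ult = q·N_q + 0.5·γ·B·N_γ·s_γ
     = 46.2 × 22.4 + 0.5 × 8.19 × 1.6 × 20.9 × 0.6
     = 1034.9 + 82.162 = 1117 kPa.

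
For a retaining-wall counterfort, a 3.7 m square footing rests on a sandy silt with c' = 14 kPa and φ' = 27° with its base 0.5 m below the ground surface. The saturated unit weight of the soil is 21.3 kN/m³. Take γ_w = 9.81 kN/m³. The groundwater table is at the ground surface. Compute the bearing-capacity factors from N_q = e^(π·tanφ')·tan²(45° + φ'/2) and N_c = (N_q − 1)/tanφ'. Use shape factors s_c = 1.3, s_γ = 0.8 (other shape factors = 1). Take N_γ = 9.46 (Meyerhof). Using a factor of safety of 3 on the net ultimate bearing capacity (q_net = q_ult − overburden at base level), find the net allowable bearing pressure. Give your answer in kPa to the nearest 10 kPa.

N_q = e^(π·tan27°)·tan²(58.5°) = 13.2; N_c = (N_q − 1)/tanφ' = 23.94.
With the water table at the surface the whole profile is submerged: γ' = 21.3 − 9.81 = 11.49 kN/m³, so q = γ'·D_f = 5.745 kPa; the same γ' applies in the ½γBN_γ term.
q_ult = c·N_c·s_c + q·N_q + 0.5·γ·B·N_γ·s_γ
     = 14 × 23.942 × 1.3 + 5.745 × 13.199 + 0.5 × 11.49 × 3.7 × 9.46 × 0.8
     = 435.75 + 75.829 + 160.87 = 672.45 kPa.
q_net = 672.45 − 5.745 = 666.7 kPa.
q_all(net) = 666.7 / 3 = 222.23 kPa.

q_all(net) ≈ 220 kPa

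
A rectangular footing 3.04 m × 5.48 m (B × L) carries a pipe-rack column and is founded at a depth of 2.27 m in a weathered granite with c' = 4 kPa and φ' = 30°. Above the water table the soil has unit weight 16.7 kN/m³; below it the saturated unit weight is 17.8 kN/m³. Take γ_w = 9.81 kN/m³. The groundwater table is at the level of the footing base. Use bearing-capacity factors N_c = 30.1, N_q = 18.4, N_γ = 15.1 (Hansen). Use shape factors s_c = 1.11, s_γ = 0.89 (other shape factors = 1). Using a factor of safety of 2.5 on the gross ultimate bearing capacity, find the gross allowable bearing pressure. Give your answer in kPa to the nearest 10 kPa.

q_all ≈ 400 kPa

q = γ·D_f = 16.7 × 2.27 = 37.909 kPa.
For the ½γBN_γ term take γ' = 17.8 − 9.81 = 7.99 kN/m³ (soil below base is submerged).
c·N_c·s_c = 4 × 30.1 × 1.11 = 133.64 kPa
q·N_q = 37.909 × 18.4 = 697.53 kPa
0.5·γ·B·N_γ·s_γ = 0.5 × 7.99 × 3.04 × 15.1 × 0.89 = 163.21 kPa
q_ult = 133.64 + 697.53 + 163.21 = 994.38 kPa.
q_all = 994.38 / 2.5 = 397.75 kPa.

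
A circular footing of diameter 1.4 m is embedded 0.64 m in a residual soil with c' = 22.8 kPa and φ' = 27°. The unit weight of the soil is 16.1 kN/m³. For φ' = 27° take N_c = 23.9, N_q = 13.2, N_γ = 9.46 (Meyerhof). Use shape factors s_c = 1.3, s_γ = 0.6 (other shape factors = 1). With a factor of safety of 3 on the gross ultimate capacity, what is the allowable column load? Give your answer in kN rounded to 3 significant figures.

Effective surcharge at the founding depth q = γ·D_f = 16.1 × 0.64 = 10.304 kPa.
q_ult = c·N_c·s_c + q·N_q + 0.5·γ·B·N_γ·s_γ
     = 22.8 × 23.9 × 1.3 + 10.304 × 13.2 + 0.5 × 16.1 × 1.4 × 9.46 × 0.6
     = 708.4 + 136.01 + 63.969 = 908.38 kPa.
Gross allowable pressure q_all = 908.38 / 3 = 302.79 kPa.
Footing area = 1.5394 m², so allowable column load = 302.79 × 1.5394 = 466.12 kN.

P_all ≈ 466 kN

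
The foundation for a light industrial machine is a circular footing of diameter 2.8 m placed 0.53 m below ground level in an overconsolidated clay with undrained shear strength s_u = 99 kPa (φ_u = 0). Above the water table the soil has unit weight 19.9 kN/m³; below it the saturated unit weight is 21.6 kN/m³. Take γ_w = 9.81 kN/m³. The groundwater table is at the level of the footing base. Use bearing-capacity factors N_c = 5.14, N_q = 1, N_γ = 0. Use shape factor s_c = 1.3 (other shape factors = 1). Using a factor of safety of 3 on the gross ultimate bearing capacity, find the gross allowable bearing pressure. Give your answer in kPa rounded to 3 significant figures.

Effective surcharge at the founding depth q = γ·D_f = 19.9 × 0.53 = 10.547 kPa.
q_ult = c·N_c·s_c + q·N_q
     = 99 × 5.14 × 1.3 + 10.547 × 1
     = 661.52 + 10.547 = 672.06 kPa.
q_all = 672.06 / 3 = 224.02 kPa.

q_all ≈ 224 kPa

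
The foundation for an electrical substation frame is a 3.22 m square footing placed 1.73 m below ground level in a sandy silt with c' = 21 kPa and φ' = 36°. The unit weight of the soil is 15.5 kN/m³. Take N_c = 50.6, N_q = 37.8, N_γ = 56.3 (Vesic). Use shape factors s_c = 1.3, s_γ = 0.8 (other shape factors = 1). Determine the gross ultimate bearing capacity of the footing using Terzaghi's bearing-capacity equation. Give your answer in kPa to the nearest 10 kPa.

q_ult ≈ 3520 kPa

q = γ·D_f = 15.5 × 1.73 = 26.815 kPa.
c·N_c·s_c = 21 × 50.6 × 1.3 = 1381.4 kPa
q·N_q = 26.815 × 37.8 = 1013.6 kPa
0.5·γ·B·N_γ·s_γ = 0.5 × 15.5 × 3.22 × 56.3 × 0.8 = 1124 kPa
q_ult = 1381.4 + 1013.6 + 1124 = 3519 kPa.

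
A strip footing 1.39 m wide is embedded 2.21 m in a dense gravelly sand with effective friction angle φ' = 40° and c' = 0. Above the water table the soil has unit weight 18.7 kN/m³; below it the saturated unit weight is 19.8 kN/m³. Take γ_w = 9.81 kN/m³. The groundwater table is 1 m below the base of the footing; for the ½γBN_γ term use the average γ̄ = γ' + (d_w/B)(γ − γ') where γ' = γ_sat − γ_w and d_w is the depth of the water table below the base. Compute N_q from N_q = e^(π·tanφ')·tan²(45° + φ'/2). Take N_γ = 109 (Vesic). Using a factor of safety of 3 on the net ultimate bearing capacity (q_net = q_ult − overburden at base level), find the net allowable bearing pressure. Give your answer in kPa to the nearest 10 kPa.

q_all(net) ≈ 1280 kPa

N_q = e^(π·tan40°)·tan²(65°) = 64.2.
q = γ·D_f = 18.7 × 2.21 = 41.327 kPa.
γ' = 9.99 kN/m³; averaging over the depth B below the base, γ̄ = γ' + (d_w/B)(γ − γ') = 16.256 kN/m³.
q·N_q = 41.327 × 64.195 = 2653 kPa
0.5·γ·B·N_γ = 0.5 × 16.256 × 1.39 × 109 = 1231.5 kPa
q_ult = 2653 + 1231.5 = 3884.5 kPa.
q_net = 3884.5 − 41.327 = 3843.2 kPa.
q_all(net) = 3843.2 / 3 = 1281.1 kPa.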